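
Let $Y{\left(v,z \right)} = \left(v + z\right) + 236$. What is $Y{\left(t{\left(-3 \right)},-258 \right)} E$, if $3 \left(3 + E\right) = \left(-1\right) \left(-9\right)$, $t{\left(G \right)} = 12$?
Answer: $0$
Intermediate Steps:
$E = 0$ ($E = -3 + \frac{\left(-1\right) \left(-9\right)}{3} = -3 + \frac{1}{3} \cdot 9 = -3 + 3 = 0$)
$Y{\left(v,z \right)} = 236 + v + z$
$Y{\left(t{\left(-3 \right)},-258 \right)} E = \left(236 + 12 - 258\right) 0 = \left(-10\right) 0 = 0$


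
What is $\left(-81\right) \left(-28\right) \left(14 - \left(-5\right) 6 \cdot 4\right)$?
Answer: $303912$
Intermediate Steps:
$\left(-81\right) \left(-28\right) \left(14 - \left(-5\right) 6 \cdot 4\right) = 2268 \left(14 - \left(-30\right) 4\right) = 2268 \left(14 - -120\right) = 2268 \left(14 + 120\right) = 2268 \cdot 134 = 303912$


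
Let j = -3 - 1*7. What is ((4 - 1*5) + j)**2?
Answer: 121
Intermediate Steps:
j = -10 (j = -3 - 7 = -10)
((4 - 1*5) + j)**2 = ((4 - 1*5) - 10)**2 = ((4 - 5) - 10)**2 = (-1 - 10)**2 = (-11)**2 = 121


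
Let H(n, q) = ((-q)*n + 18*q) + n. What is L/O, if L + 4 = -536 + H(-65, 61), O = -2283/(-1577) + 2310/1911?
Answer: 639754206/381223 ≈ 1678.2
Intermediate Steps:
H(n, q) = n + 18*q - n*q (H(n, q) = (-n*q + 18*q) + n = (18*q - n*q) + n = n + 18*q - n*q)
O = 381223/143507 (O = -2283*(-1/1577) + 2310*(1/1911) = 2283/1577 + 110/91 = 381223/143507 ≈ 2.6565)
L = 4458 (L = -4 + (-536 + (-65 + 18*61 - 1*(-65)*61)) = -4 + (-536 + (-65 + 1098 + 3965)) = -4 + (-536 + 4998) = -4 + 4462 = 4458)
L/O = 4458/(381223/143507) = 4458*(143507/381223) = 639754206/381223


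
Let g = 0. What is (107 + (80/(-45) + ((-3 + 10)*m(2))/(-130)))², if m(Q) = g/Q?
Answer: 896809/81 ≈ 11072.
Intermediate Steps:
m(Q) = 0 (m(Q) = 0/Q = 0)
(107 + (80/(-45) + ((-3 + 10)*m(2))/(-130)))² = (107 + (80/(-45) + ((-3 + 10)*0)/(-130)))² = (107 + (80*(-1/45) + (7*0)*(-1/130)))² = (107 + (-16/9 + 0*(-1/130)))² = (107 + (-16/9 + 0))² = (107 - 16/9)² = (947/9)² = 896809/81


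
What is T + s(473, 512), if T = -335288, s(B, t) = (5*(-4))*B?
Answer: -344748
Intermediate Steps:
s(B, t) = -20*B
T + s(473, 512) = -335288 - 20*473 = -335288 - 9460 = -344748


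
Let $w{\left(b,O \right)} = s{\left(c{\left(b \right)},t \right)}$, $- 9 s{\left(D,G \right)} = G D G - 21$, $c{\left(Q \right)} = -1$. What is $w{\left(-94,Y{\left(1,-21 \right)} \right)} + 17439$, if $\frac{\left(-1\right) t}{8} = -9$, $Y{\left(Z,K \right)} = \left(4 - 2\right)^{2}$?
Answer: $\frac{54052}{3} \approx 18017.0$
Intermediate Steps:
$Y{\left(Z,K \right)} = 4$ ($Y{\left(Z,K \right)} = 2^{2} = 4$)
$t = 72$ ($t = \left(-8\right) \left(-9\right) = 72$)
$s{\left(D,G \right)} = \frac{7}{3} - \frac{D G^{2}}{9}$ ($s{\left(D,G \right)} = - \frac{G D G - 21}{9} = - \frac{D G G - 21}{9} = - \frac{D G^{2} - 21}{9} = - \frac{-21 + D G^{2}}{9} = \frac{7}{3} - \frac{D G^{2}}{9}$)
$w{\left(b,O \right)} = \frac{1735}{3}$ ($w{\left(b,O \right)} = \frac{7}{3} - - \frac{72^{2}}{9} = \frac{7}{3} - \left(- \frac{1}{9}\right) 5184 = \frac{7}{3} + 576 = \frac{1735}{3}$)
$w{\left(-94,Y{\left(1,-21 \right)} \right)} + 17439 = \frac{1735}{3} + 17439 = \frac{54052}{3}$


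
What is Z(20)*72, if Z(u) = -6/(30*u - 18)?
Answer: -72/97 ≈ -0.74227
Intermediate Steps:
Z(u) = -6/(-18 + 30*u)
Z(20)*72 = -1/(-3 + 5*20)*72 = -1/(-3 + 100)*72 = -1/97*72 = -72/97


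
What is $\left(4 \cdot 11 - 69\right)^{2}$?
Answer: $625$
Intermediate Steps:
$\left(4 \cdot 11 - 69\right)^{2} = \left(44 - 69\right)^{2} = \left(-25\right)^{2} = 625$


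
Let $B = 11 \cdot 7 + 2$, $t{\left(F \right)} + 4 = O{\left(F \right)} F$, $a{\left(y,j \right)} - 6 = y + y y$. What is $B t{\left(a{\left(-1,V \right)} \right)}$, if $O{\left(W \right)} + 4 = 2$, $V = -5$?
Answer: $-1264$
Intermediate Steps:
$O{\left(W \right)} = -2$ ($O{\left(W \right)} = -4 + 2 = -2$)
$a{\left(y,j \right)} = 6 + y + y^{2}$ ($a{\left(y,j \right)} = 6 + \left(y + y y\right) = 6 + \left(y + y^{2}\right) = 6 + y + y^{2}$)
$t{\left(F \right)} = -4 - 2 F$
$B = 79$ ($B = 77 + 2 = 79$)
$B t{\left(a{\left(-1,V \right)} \right)} = 79 \left(-4 - 2 \left(6 - 1 + \left(-1\right)^{2}\right)\right) = 79 \left(-4 - 2 \left(6 - 1 + 1\right)\right) = 79 \left(-4 - 12\right) = 79 \left(-16\right) = -1264$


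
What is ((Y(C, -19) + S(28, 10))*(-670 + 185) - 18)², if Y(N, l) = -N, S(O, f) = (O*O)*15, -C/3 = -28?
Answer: 32068187242884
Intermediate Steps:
C = 84 (C = -3*(-28) = 84)
S(O, f) = 15*O² (S(O, f) = O²*15 = 15*O²)
((Y(C, -19) + S(28, 10))*(-670 + 185) - 18)² = ((-1*84 + 15*28²)*(-670 + 185) - 18)² = ((-84 + 15*784)*(-485) - 18)² = ((-84 + 11760)*(-485) - 18)² = (11676*(-485) - 18)² = (-5662860 - 18)² = (-5662878)² = 32068187242884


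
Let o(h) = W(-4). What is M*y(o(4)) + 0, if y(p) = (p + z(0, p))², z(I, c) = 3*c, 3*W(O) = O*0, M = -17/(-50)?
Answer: 0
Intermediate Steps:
M = 17/50 (M = -17*(-1/50) = 17/50 ≈ 0.34000)
W(O) = 0 (W(O) = (O*0)/3 = (⅓)*0 = 0)
o(h) = 0
y(p) = 16*p² (y(p) = (p + 3*p)² = (4*p)² = 16*p²)
M*y(o(4)) + 0 = 17*(16*0²)/50 + 0 = 17*(16*0)/50 + 0 = (17/50)*0 + 0 = 0 + 0 = 0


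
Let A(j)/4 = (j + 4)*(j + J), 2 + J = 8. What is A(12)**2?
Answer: 1327104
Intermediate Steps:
J = 6 (J = -2 + 8 = 6)
A(j) = 4*(4 + j)*(6 + j) (A(j) = 4*((j + 4)*(j + 6)) = 4*((4 + j)*(6 + j)) = 4*(4 + j)*(6 + j))
A(12)**2 = (96 + 4*12**2 + 40*12)**2 = (96 + 4*144 + 480)**2 = (96 + 576 + 480)**2 = 1152**2 = 1327104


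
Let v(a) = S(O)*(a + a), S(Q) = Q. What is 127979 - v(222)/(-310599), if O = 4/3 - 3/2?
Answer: 39750149347/310599 ≈ 1.2798e+5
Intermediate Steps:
O = -⅙ (O = 4*(⅓) - 3*½ = 4/3 - 3/2 = -⅙ ≈ -0.16667)
v(a) = -a/3 (v(a) = -(a + a)/6 = -a/3)
127979 - v(222)/(-310599) = 127979 - (-⅓*222)/(-310599) = 127979 - (-74)*(-1)/310599 = 127979 - 1*74/310599 = 127979 - 74/310599 = 39750149347/310599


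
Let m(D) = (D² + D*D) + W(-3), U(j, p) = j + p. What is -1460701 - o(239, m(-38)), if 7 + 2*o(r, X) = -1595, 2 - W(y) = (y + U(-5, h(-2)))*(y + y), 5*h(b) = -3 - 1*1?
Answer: -1459900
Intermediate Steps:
h(b) = -⅘ (h(b) = (-3 - 1*1)/5 = (-3 - 1)/5 = (⅕)*(-4) = -⅘)
W(y) = 2 - 2*y*(-29/5 + y) (W(y) = 2 - (y + (-5 - ⅘))*(y + y) = 2 - (y - 29/5)*2*y = 2 - (-29/5 + y)*2*y = 2 - 2*y*(-29/5 + y))
m(D) = -254/5 + 2*D² (m(D) = (D² + D*D) + (2 - 2*(-3)² + (58/5)*(-3)) = (D² + D²) + (2 - 2*9 - 174/5) = 2*D² + (2 - 18 - 174/5) = 2*D² - 254/5 = -254/5 + 2*D²)
o(r, X) = -801 (o(r, X) = -7/2 + (½)*(-1595) = -7/2 - 1595/2 = -801)
-1460701 - o(239, m(-38)) = -1460701 - 1*(-801) = -1460701 + 801 = -1459900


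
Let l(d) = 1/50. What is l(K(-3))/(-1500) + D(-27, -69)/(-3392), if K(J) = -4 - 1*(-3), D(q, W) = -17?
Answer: 158951/31800000 ≈ 0.0049985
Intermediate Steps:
K(J) = -1 (K(J) = -4 + 3 = -1)
l(d) = 1/50
l(K(-3))/(-1500) + D(-27, -69)/(-3392) = (1/50)/(-1500) - 17/(-3392) = (1/50)*(-1/1500) - 17*(-1/3392) = -1/75000 + 17/3392 = 158951/31800000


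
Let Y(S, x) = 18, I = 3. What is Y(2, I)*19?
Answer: 342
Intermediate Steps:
Y(2, I)*19 = 18*19 = 342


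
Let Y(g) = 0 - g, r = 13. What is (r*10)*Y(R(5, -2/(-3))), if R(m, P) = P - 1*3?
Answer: 910/3 ≈ 303.33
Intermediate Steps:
R(m, P) = -3 + P (R(m, P) = P - 3 = -3 + P)
Y(g) = -g
(r*10)*Y(R(5, -2/(-3))) = (13*10)*(-(-3 - 2/(-3))) = 130*(-(-3 - 2*(-⅓))) = 130*(-(-3 + ⅔)) = 130*(-1*(-7/3)) = 130*(7/3) = 910/3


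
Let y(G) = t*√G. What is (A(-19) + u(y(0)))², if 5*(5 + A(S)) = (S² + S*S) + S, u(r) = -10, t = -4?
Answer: 394384/25 ≈ 15775.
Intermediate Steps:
y(G) = -4*√G
A(S) = -5 + S/5 + 2*S²/5 (A(S) = -5 + ((S² + S*S) + S)/5 = -5 + ((S² + S²) + S)/5 = -5 + (2*S² + S)/5 = -5 + (S + 2*S²)/5 = -5 + (S/5 + 2*S²/5) = -5 + S/5 + 2*S²/5)
(A(-19) + u(y(0)))² = ((-5 + (⅕)*(-19) + (⅖)*(-19)²) - 10)² = ((-5 - 19/5 + (⅖)*361) - 10)² = ((-5 - 19/5 + 722/5) - 10)² = (678/5 - 10)² = (628/5)² = 394384/25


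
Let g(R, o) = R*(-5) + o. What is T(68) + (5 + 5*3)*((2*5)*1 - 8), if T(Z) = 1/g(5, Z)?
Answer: 1721/43 ≈ 40.023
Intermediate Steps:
g(R, o) = o - 5*R (g(R, o) = -5*R + o = o - 5*R)
T(Z) = 1/(-25 + Z) (T(Z) = 1/(Z - 5*5) = 1/(Z - 25) = 1/(-25 + Z))
T(68) + (5 + 5*3)*((2*5)*1 - 8) = 1/(-25 + 68) + (5 + 5*3)*((2*5)*1 - 8) = 1/43 + (5 + 15)*(10*1 - 8) = 1/43 + 20*(10 - 8) = 1/43 + 20*2 = 1/43 + 40 = 1721/43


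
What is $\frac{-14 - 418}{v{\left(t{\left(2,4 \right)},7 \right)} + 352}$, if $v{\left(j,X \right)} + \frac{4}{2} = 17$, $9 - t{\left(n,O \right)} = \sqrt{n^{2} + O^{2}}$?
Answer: $- \frac{432}{367} \approx -1.1771$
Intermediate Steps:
$t{\left(n,O \right)} = 9 - \sqrt{O^{2} + n^{2}}$ ($t{\left(n,O \right)} = 9 - \sqrt{n^{2} + O^{2}} = 9 - \sqrt{O^{2} + n^{2}}$)
$v{\left(j,X \right)} = 15$ ($v{\left(j,X \right)} = -2 + 17 = 15$)
$\frac{-14 - 418}{v{\left(t{\left(2,4 \right)},7 \right)} + 352} = \frac{-14 - 418}{15 + 352} = - \frac{432}{367}$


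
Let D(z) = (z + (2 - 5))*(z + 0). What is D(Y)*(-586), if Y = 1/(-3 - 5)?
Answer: -7325/32 ≈ -228.91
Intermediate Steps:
Y = -⅛ (Y = 1/(-8) = -⅛ ≈ -0.12500)
D(z) = z*(-3 + z) (D(z) = (z - 3)*z = (-3 + z)*z = z*(-3 + z))
D(Y)*(-586) = -(-3 - ⅛)/8*(-586) = -⅛*(-25/8)*(-586) = (25/64)*(-586) = -7325/32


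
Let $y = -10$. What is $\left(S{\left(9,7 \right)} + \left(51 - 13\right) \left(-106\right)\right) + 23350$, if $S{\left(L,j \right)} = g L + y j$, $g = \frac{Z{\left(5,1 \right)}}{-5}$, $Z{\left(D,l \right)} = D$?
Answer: $19243$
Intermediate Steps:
$g = -1$ ($g = \frac{5}{-5} = 5 \left(- \frac{1}{5}\right) = -1$)
$S{\left(L,j \right)} = - L - 10 j$
$\left(S{\left(9,7 \right)} + \left(51 - 13\right) \left(-106\right)\right) + 23350 = \left(\left(\left(-1\right) 9 - 70\right) + \left(51 - 13\right) \left(-106\right)\right) + 23350 = \left(\left(-9 - 70\right) + \left(51 - 13\right) \left(-106\right)\right) + 23350 = \left(-79 + 38 \left(-106\right)\right) + 23350 = \left(-79 - 4028\right) + 23350 = -4107 + 23350 = 19243$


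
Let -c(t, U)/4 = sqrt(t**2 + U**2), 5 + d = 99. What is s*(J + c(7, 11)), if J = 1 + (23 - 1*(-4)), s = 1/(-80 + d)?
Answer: 2 - 2*sqrt(170)/7 ≈ -1.7253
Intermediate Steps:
d = 94 (d = -5 + 99 = 94)
s = 1/14 (s = 1/(-80 + 94) = 1/14 ≈ 0.071429)
J = 28 (J = 1 + (23 + 4) = 1 + 27 = 28)
c(t, U) = -4*sqrt(U**2 + t**2) (c(t, U) = -4*sqrt(t**2 + U**2) = -4*sqrt(U**2 + t**2))
s*(J + c(7, 11)) = (28 - 4*sqrt(11**2 + 7**2))/14 = (28 - 4*sqrt(121 + 49))/14 = (28 - 4*sqrt(170))/14 = 2 - 2*sqrt(170)/7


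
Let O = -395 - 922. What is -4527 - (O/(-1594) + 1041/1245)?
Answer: -2995755443/661510 ≈ -4528.7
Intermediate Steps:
O = -1317
-4527 - (O/(-1594) + 1041/1245) = -4527 - (-1317/(-1594) + 1041/1245) = -4527 - (-1317*(-1/1594) + 1041*(1/1245)) = -4527 - (1317/1594 + 347/415) = -4527 - 1*1099673/661510 = -4527 - 1099673/661510 = -2995755443/661510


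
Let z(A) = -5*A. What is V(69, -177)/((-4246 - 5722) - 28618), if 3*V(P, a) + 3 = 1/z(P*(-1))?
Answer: 517/19968255 ≈ 2.5891e-5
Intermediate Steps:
V(P, a) = -1 + 1/(15*P) (V(P, a) = -1 + 1/(3*((-5*P*(-1)))) = -1 + 1/(3*((-(-5)*P))) = -1 + 1/(3*((5*P))) = -1 + (1/(5*P))/3 = -1 + 1/(15*P))
V(69, -177)/((-4246 - 5722) - 28618) = ((1/15 - 1*69)/69)/((-4246 - 5722) - 28618) = ((1/15 - 69)/69)/(-9968 - 28618) = ((1/69)*(-1034/15))/(-38586) = -1034/1035*(-1/38586) = 517/19968255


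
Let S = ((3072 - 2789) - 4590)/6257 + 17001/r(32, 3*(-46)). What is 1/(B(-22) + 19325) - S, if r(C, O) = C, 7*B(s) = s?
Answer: -14368930123981/27080896672 ≈ -530.59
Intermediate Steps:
B(s) = s/7
S = 106237433/200224 (S = ((3072 - 2789) - 4590)/6257 + 17001/32 = (283 - 4590)*(1/6257) + 17001*(1/32) = -4307*1/6257 + 17001/32 = -4307/6257 + 17001/32 = 106237433/200224 ≈ 530.59)
1/(B(-22) + 19325) - S = 1/((⅐)*(-22) + 19325) - 1*106237433/200224 = 1/(-22/7 + 19325) - 106237433/200224 = 1/(135253/7) - 106237433/200224 = 7/135253 - 106237433/200224 = -14368930123981/27080896672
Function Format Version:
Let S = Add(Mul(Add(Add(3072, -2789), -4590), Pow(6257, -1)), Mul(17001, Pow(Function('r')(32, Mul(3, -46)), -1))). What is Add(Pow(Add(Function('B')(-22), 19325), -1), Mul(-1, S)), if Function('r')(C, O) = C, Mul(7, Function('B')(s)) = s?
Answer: Rational(-14368930123981, 27080896672) ≈ -530.59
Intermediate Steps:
Function('B')(s) = Mul(Rational(1, 7), s)
S = Rational(106237433, 200224) (S = Add(Mul(Add(Add(3072, -2789), -4590), Pow(6257, -1)), Mul(17001, Pow(32, -1))) = Add(Mul(Add(283, -4590), Rational(1, 6257)), Mul(17001, Rational(1, 32))) = Add(Mul(-4307, Rational(1, 6257)), Rational(17001, 32)) = Add(Rational(-4307, 6257), Rational(17001, 32)) = Rational(106237433, 200224) ≈ 530.59)
Add(Pow(Add(Function('B')(-22), 19325), -1), Mul(-1, S)) = Add(Pow(Add(Mul(Rational(1, 7), -22), 19325), -1), Mul(-1, Rational(106237433, 200224))) = Add(Pow(Add(Rational(-22, 7), 19325), -1), Rational(-106237433, 200224)) = Add(Pow(Rational(135253, 7), -1), Rational(-106237433, 200224)) = Add(Rational(7, 135253), Rational(-106237433, 200224)) = Rational(-14368930123981, 27080896672)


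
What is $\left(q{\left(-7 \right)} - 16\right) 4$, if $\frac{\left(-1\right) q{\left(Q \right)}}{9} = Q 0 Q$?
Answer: $-64$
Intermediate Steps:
$q{\left(Q \right)} = 0$ ($q{\left(Q \right)} = - 9 Q 0 Q = - 9 \cdot 0 Q = \left(-9\right) 0 = 0$)
$\left(q{\left(-7 \right)} - 16\right) 4 = \left(0 - 16\right) 4 = \left(-16\right) 4 = -64$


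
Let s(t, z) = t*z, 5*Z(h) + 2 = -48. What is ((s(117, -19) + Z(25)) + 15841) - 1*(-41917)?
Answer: 55525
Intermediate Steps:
Z(h) = -10 (Z(h) = -2/5 + (1/5)*(-48) = -2/5 - 48/5 = -10)
((s(117, -19) + Z(25)) + 15841) - 1*(-41917) = ((117*(-19) - 10) + 15841) - 1*(-41917) = ((-2223 - 10) + 15841) + 41917 = (-2233 + 15841) + 41917 = 13608 + 41917 = 55525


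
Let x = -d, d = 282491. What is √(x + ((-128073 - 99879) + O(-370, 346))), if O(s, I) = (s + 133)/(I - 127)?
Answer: I*√2720156514/73 ≈ 714.45*I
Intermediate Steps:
O(s, I) = (133 + s)/(-127 + I)
x = -282491 (x = -1*282491 = -282491)
√(x + ((-128073 - 99879) + O(-370, 346))) = √(-282491 + ((-128073 - 99879) + (133 - 370)/(-127 + 346))) = √(-282491 + (-227952 - 237/219)) = √(-282491 + (-227952 + (1/219)*(-237))) = √(-282491 + (-227952 - 79/73)) = √(-282491 - 16640575/73) = √(-37262418/73) = I*√2720156514/73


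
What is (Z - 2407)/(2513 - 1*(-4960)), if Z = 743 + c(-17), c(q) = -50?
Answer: -1714/7473 ≈ -0.22936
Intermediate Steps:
Z = 693 (Z = 743 - 50 = 693)
(Z - 2407)/(2513 - 1*(-4960)) = (693 - 2407)/(2513 - 1*(-4960)) = -1714/(2513 + 4960) = -1714/7473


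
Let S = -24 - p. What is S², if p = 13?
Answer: 1369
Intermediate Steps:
S = -37 (S = -24 - 1*13 = -24 - 13 = -37)
S² = (-37)² = 1369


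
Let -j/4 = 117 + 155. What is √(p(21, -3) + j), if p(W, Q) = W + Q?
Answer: I*√1070 ≈ 32.711*I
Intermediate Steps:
j = -1088 (j = -4*(117 + 155) = -4*272 = -1088)
p(W, Q) = Q + W
√(p(21, -3) + j) = √((-3 + 21) - 1088) = √(18 - 1088) = √(-1070) = I*√1070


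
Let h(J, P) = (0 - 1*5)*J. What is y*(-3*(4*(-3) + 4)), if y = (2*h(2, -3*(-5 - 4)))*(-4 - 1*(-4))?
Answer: 0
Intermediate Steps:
h(J, P) = -5*J (h(J, P) = (0 - 5)*J = -5*J)
y = 0 (y = (2*(-5*2))*(-4 - 1*(-4)) = (2*(-10))*(-4 + 4) = -20*0 = 0)
y*(-3*(4*(-3) + 4)) = 0*(-3*(4*(-3) + 4)) = 0*(-3*(-12 + 4)) = 0*(-3*(-8)) = 0*24 = 0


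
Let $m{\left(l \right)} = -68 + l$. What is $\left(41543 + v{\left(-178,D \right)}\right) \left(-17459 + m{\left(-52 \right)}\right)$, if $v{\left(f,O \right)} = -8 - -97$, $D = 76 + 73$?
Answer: $-731848928$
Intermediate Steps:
$D = 149$
$v{\left(f,O \right)} = 89$ ($v{\left(f,O \right)} = -8 + 97 = 89$)
$\left(41543 + v{\left(-178,D \right)}\right) \left(-17459 + m{\left(-52 \right)}\right) = \left(41543 + 89\right) \left(-17459 - 120\right) = 41632 \left(-17459 - 120\right) = 41632 \left(-17579\right) = -731848928$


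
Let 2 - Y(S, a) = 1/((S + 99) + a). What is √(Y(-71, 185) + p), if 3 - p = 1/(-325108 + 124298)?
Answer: √9138866571804090/42772530 ≈ 2.2350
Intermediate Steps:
Y(S, a) = 2 - 1/(99 + S + a) (Y(S, a) = 2 - 1/((S + 99) + a) = 2 - 1/((99 + S) + a) = 2 - 1/(99 + S + a))
p = 602431/200810 (p = 3 - 1/(-325108 + 124298) = 3 - 1/(-200810) = 3 - 1*(-1/200810) = 3 + 1/200810 = 602431/200810 ≈ 3.0000)
√(Y(-71, 185) + p) = √((197 + 2*(-71) + 2*185)/(99 - 71 + 185) + 602431/200810) = √((197 - 142 + 370)/213 + 602431/200810) = √((1/213)*425 + 602431/200810) = √(425/213 + 602431/200810) = √(213662053/42772530) = √9138866571804090/42772530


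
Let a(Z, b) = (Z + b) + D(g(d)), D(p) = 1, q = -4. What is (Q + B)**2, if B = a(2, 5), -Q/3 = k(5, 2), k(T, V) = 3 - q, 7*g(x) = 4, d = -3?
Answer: 169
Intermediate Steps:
g(x) = 4/7 (g(x) = (1/7)*4 = 4/7)
k(T, V) = 7 (k(T, V) = 3 - 1*(-4) = 3 + 4 = 7)
a(Z, b) = 1 + Z + b (a(Z, b) = (Z + b) + 1 = 1 + Z + b)
Q = -21 (Q = -3*7 = -21)
B = 8 (B = 1 + 2 + 5 = 8)
(Q + B)**2 = (-21 + 8)**2 = (-13)**2 = 169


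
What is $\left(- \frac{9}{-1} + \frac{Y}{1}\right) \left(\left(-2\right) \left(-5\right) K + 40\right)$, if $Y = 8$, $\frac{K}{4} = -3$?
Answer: $-1360$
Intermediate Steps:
$K = -12$ ($K = 4 \left(-3\right) = -12$)
$\left(- \frac{9}{-1} + \frac{Y}{1}\right) \left(\left(-2\right) \left(-5\right) K + 40\right) = \left(- \frac{9}{-1} + \frac{8}{1}\right) \left(\left(-2\right) \left(-5\right) \left(-12\right) + 40\right) = \left(\left(-9\right) \left(-1\right) + 8 \cdot 1\right) \left(10 \left(-12\right) + 40\right) = \left(9 + 8\right) \left(-120 + 40\right) = 17 \left(-80\right) = -1360$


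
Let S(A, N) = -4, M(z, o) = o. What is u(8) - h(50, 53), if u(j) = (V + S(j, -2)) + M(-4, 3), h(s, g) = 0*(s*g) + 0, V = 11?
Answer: 10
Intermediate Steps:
h(s, g) = 0 (h(s, g) = 0*(g*s) + 0 = 0 + 0 = 0)
u(j) = 10 (u(j) = (11 - 4) + 3 = 7 + 3 = 10)
u(8) - h(50, 53) = 10 - 1*0 = 10 + 0 = 10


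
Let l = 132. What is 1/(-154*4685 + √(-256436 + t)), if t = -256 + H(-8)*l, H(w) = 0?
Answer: -360745/260274038396 - I*√64173/260274038396 ≈ -1.386e-6 - 9.733e-10*I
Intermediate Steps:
t = -256 (t = -256 + 0*132 = -256 + 0 = -256)
1/(-154*4685 + √(-256436 + t)) = 1/(-154*4685 + √(-256436 - 256)) = 1/(-721490 + √(-256692)) = 1/(-721490 + 2*I*√64173)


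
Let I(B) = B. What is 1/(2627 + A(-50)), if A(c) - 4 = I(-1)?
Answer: 1/2630 ≈ 0.00038023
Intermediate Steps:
A(c) = 3 (A(c) = 4 - 1 = 3)
1/(2627 + A(-50)) = 1/(2627 + 3) = 1/2630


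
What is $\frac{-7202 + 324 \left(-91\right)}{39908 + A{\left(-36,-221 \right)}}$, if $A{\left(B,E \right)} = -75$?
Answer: $- \frac{36686}{39833} \approx -0.92099$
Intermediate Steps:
$\frac{-7202 + 324 \left(-91\right)}{39908 + A{\left(-36,-221 \right)}} = \frac{-7202 + 324 \left(-91\right)}{39908 - 75} = \frac{-7202 - 29484}{39833} = \left(-36686\right) \frac{1}{39833} = - \frac{36686}{39833}$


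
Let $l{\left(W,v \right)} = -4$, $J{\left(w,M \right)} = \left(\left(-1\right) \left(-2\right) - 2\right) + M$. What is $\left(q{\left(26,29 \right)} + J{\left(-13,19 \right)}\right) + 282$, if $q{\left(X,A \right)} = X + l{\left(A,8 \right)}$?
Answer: $323$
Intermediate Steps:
$J{\left(w,M \right)} = M$ ($J{\left(w,M \right)} = \left(2 - 2\right) + M = 0 + M = M$)
$q{\left(X,A \right)} = -4 + X$ ($q{\left(X,A \right)} = X - 4 = -4 + X$)
$\left(q{\left(26,29 \right)} + J{\left(-13,19 \right)}\right) + 282 = \left(\left(-4 + 26\right) + 19\right) + 282 = \left(22 + 19\right) + 282 = 41 + 282 = 323$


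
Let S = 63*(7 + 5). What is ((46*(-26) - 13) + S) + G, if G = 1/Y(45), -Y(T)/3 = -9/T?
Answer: -1354/3 ≈ -451.33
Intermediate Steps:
Y(T) = 27/T (Y(T) = -(-27)/T = 27/T)
S = 756 (S = 63*12 = 756)
G = 5/3 (G = 1/(27/45) = 1/(27*(1/45)) = 1/(3/5) = 5/3 ≈ 1.6667)
((46*(-26) - 13) + S) + G = ((46*(-26) - 13) + 756) + 5/3 = ((-1196 - 13) + 756) + 5/3 = (-1209 + 756) + 5/3 = -453 + 5/3 = -1354/3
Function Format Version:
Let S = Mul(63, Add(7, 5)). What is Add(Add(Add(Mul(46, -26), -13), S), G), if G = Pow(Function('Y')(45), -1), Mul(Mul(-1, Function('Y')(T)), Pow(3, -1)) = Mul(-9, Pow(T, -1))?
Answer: Rational(-1354, 3) ≈ -451.33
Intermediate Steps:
Function('Y')(T) = Mul(27, Pow(T, -1)) (Function('Y')(T) = Mul(-3, Mul(-9, Pow(T, -1))) = Mul(27, Pow(T, -1)))
S = 756 (S = Mul(63, 12) = 756)
G = Rational(5, 3) (G = Pow(Mul(27, Pow(45, -1)), -1) = Pow(Mul(27, Rational(1, 45)), -1) = Pow(Rational(3, 5), -1) = Rational(5, 3) ≈ 1.6667)
Add(Add(Add(Mul(46, -26), -13), S), G) = Add(Add(Add(Mul(46, -26), -13), 756), Rational(5, 3)) = Add(Add(Add(-1196, -13), 756), Rational(5, 3)) = Add(Add(-1209, 756), Rational(5, 3)) = Add(-453, Rational(5, 3)) = Rational(-1354, 3)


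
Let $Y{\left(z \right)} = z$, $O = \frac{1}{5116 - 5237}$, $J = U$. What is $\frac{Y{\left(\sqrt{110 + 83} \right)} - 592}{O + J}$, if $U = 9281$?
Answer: $- \frac{8954}{140375} + \frac{121 \sqrt{193}}{1123000} \approx -0.062289$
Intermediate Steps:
$J = 9281$
$O = - \frac{1}{121}$ ($O = \frac{1}{-121} = - \frac{1}{121} \approx -0.0082645$)
$\frac{Y{\left(\sqrt{110 + 83} \right)} - 592}{O + J} = \frac{\sqrt{110 + 83} - 592}{- \frac{1}{121} + 9281} = \frac{\sqrt{193} - 592}{\frac{1123000}{121}} = \left(-592 + \sqrt{193}\right) \frac{121}{1123000} = - \frac{8954}{140375} + \frac{121 \sqrt{193}}{1123000}$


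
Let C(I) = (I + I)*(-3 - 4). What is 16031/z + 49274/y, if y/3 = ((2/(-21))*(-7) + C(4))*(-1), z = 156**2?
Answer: 600896605/2019888 ≈ 297.49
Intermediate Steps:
z = 24336
C(I) = -14*I (C(I) = (2*I)*(-7) = -14*I)
y = 166 (y = 3*(((2/(-21))*(-7) - 14*4)*(-1)) = 3*(((2*(-1/21))*(-7) - 56)*(-1)) = 3*((-2/21*(-7) - 56)*(-1)) = 3*((2/3 - 56)*(-1)) = 3*(-166/3*(-1)) = 3*(166/3) = 166)
16031/z + 49274/y = 16031/24336 + 49274/166 = 16031*(1/24336) + 49274*(1/166) = 16031/24336 + 24637/83 = 600896605/2019888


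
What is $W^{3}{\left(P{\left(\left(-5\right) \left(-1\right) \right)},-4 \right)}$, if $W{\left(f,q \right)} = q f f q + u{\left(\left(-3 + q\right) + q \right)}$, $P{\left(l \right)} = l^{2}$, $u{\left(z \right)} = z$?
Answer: $996703628669$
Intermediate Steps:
$W{\left(f,q \right)} = -3 + 2 q + f^{2} q^{2}$ ($W{\left(f,q \right)} = q f f q + \left(\left(-3 + q\right) + q\right) = f q f q + \left(-3 + 2 q\right) = q f^{2} q + \left(-3 + 2 q\right) = f^{2} q^{2} + \left(-3 + 2 q\right) = -3 + 2 q + f^{2} q^{2}$)
$W^{3}{\left(P{\left(\left(-5\right) \left(-1\right) \right)},-4 \right)} = \left(-3 + 2 \left(-4\right) + \left(\left(\left(-5\right) \left(-1\right)\right)^{2}\right)^{2} \left(-4\right)^{2}\right)^{3} = \left(-3 - 8 + \left(5^{2}\right)^{2} \cdot 16\right)^{3} = \left(-3 - 8 + 25^{2} \cdot 16\right)^{3} = \left(-3 - 8 + 625 \cdot 16\right)^{3} = \left(-3 - 8 + 10000\right)^{3} = 9989^{3} = 996703628669$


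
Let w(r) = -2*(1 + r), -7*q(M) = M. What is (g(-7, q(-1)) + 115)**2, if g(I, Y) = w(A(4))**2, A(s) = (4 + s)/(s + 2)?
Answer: 1515361/81 ≈ 18708.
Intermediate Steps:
q(M) = -M/7
A(s) = (4 + s)/(2 + s)
w(r) = -2 - 2*r
g(I, Y) = 196/9 (g(I, Y) = (-2 - 2*(4 + 4)/(2 + 4))**2 = (-2 - 2*8/6)**2 = (-2 - 8/3)**2 = (-14/3)**2 = 196/9)
(g(-7, q(-1)) + 115)**2 = (196/9 + 115)**2 = (1231/9)**2 = 1515361/81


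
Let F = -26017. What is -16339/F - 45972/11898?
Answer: -55647339/17197237 ≈ -3.2358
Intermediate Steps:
-16339/F - 45972/11898 = -16339/(-26017) - 45972/11898 = -16339*(-1/26017) - 45972*1/11898 = 16339/26017 - 2554/661 = -55647339/17197237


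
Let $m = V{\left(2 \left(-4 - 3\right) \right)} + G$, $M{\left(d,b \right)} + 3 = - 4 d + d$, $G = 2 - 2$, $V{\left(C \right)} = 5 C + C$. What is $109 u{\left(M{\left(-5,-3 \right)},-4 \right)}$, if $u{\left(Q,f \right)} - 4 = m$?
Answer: $-8720$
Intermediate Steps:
$V{\left(C \right)} = 6 C$
$G = 0$
$M{\left(d,b \right)} = -3 - 3 d$ ($M{\left(d,b \right)} = -3 + \left(- 4 d + d\right) = -3 - 3 d$)
$m = -84$ ($m = 6 \cdot 2 \left(-4 - 3\right) + 0 = 6 \cdot 2 \left(-7\right) + 0 = 6 \left(-14\right) + 0 = -84 + 0 = -84$)
$u{\left(Q,f \right)} = -80$ ($u{\left(Q,f \right)} = 4 - 84 = -80$)
$109 u{\left(M{\left(-5,-3 \right)},-4 \right)} = 109 \left(-80\right) = -8720$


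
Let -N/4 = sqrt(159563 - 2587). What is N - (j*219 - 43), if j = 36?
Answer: -7841 - 16*sqrt(9811) ≈ -9425.8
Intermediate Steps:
N = -16*sqrt(9811) (N = -4*sqrt(159563 - 2587) = -16*sqrt(9811) ≈ -1584.8)
N - (j*219 - 43) = -16*sqrt(9811) - (36*219 - 43) = -16*sqrt(9811) - (7884 - 43) = -16*sqrt(9811) - 1*7841 = -16*sqrt(9811) - 7841 = -7841 - 16*sqrt(9811)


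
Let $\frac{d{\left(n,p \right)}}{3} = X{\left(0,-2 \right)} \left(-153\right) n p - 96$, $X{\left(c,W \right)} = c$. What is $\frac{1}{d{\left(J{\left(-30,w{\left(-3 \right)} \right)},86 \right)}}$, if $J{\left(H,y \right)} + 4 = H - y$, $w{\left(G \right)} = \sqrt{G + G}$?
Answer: $- \frac{1}{288} \approx -0.0034722$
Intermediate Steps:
$w{\left(G \right)} = \sqrt{2} \sqrt{G}$ ($w{\left(G \right)} = \sqrt{2 G} = \sqrt{2} \sqrt{G}$)
$J{\left(H,y \right)} = -4 + H - y$ ($J{\left(H,y \right)} = -4 + \left(H - y\right) = -4 + H - y$)
$d{\left(n,p \right)} = -288$ ($d{\left(n,p \right)} = 3 \left(0 \left(-153\right) n p - 96\right) = 3 \left(0 n p - 96\right) = 3 \left(0 p - 96\right) = 3 \left(0 - 96\right) = 3 \left(-96\right) = -288$)
$\frac{1}{d{\left(J{\left(-30,w{\left(-3 \right)} \right)},86 \right)}} = \frac{1}{-288} = - \frac{1}{288}$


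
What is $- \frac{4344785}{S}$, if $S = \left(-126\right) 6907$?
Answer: $\frac{4344785}{870282} \approx 4.9924$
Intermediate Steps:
$S = -870282$
$- \frac{4344785}{S} = - \frac{4344785}{-870282} = \left(-4344785\right) \left(- \frac{1}{870282}\right) = \frac{4344785}{870282}$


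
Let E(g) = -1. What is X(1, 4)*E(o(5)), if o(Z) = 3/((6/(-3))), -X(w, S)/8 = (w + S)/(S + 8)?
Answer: 10/3 ≈ 3.3333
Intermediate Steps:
X(w, S) = -8*(S + w)/(8 + S) (X(w, S) = -8*(w + S)/(S + 8) = -8*(S + w)/(8 + S))
o(Z) = -3/2 (o(Z) = 3/((6*(-⅓))) = 3/(-2) = 3*(-½) = -3/2)
X(1, 4)*E(o(5)) = (8*(-1*4 - 1*1)/(8 + 4))*(-1) = (8*(-4 - 1)/12)*(-1) = (8*(1/12)*(-5))*(-1) = -10/3*(-1) = 10/3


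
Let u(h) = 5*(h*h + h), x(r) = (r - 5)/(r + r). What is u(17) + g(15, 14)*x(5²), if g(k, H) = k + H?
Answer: 7708/5 ≈ 1541.6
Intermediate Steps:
x(r) = (-5 + r)/(2*r) (x(r) = (-5 + r)/((2*r)) = (-5 + r)*(1/(2*r)) = (-5 + r)/(2*r))
g(k, H) = H + k
u(h) = 5*h + 5*h² (u(h) = 5*(h² + h) = 5*(h + h²) = 5*h + 5*h²)
u(17) + g(15, 14)*x(5²) = 5*17*(1 + 17) + (14 + 15)*((-5 + 5²)/(2*(5²))) = 5*17*18 + 29*((½)*(-5 + 25)/25) = 1530 + 29*((½)*(1/25)*20) = 1530 + 29*(⅖) = 1530 + 58/5 = 7708/5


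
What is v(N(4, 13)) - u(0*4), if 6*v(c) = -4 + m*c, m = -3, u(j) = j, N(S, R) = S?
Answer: -8/3 ≈ -2.6667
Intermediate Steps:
v(c) = -⅔ - c/2 (v(c) = (-4 - 3*c)/6 = -⅔ - c/2)
v(N(4, 13)) - u(0*4) = (-⅔ - ½*4) - 0*4 = (-⅔ - 2) - 1*0 = -8/3 + 0 = -8/3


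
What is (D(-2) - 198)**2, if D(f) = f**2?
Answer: 37636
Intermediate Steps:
(D(-2) - 198)**2 = ((-2)**2 - 198)**2 = (4 - 198)**2 = (-194)**2 = 37636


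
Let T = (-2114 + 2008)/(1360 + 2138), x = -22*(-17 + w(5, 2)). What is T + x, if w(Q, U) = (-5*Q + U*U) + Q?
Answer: 23957/33 ≈ 725.97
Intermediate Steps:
w(Q, U) = U² - 4*Q (w(Q, U) = (-5*Q + U²) + Q = (U² - 5*Q) + Q = U² - 4*Q)
x = 726 (x = -22*(-17 + (2² - 4*5)) = -22*(-17 + (4 - 20)) = -22*(-17 - 16) = -22*(-33) = 726)
T = -1/33 (T = -106/3498 = -106*1/3498 = -1/33 ≈ -0.030303)
T + x = -1/33 + 726 = 23957/33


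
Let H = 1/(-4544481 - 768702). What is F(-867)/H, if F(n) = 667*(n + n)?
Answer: 6145110567774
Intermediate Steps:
H = -1/5313183 (H = 1/(-5313183) = -1/5313183 ≈ -1.8821e-7)
F(n) = 1334*n (F(n) = 667*(2*n) = 1334*n)
F(-867)/H = (1334*(-867))/(-1/5313183) = -1156578*(-5313183) = 6145110567774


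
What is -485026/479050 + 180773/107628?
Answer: 17198463661/25779596700 ≈ 0.66713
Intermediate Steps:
-485026/479050 + 180773/107628 = -485026*1/479050 + 180773*(1/107628) = -242513/239525 + 180773/107628 = 17198463661/25779596700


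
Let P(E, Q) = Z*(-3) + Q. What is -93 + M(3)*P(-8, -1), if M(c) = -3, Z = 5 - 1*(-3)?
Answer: -18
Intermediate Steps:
Z = 8 (Z = 5 + 3 = 8)
P(E, Q) = -24 + Q (P(E, Q) = 8*(-3) + Q = -24 + Q)
-93 + M(3)*P(-8, -1) = -93 - 3*(-24 - 1) = -93 - 3*(-25) = -93 + 75 = -18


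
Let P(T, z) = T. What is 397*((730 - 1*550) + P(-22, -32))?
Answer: 62726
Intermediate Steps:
397*((730 - 1*550) + P(-22, -32)) = 397*((730 - 1*550) - 22) = 397*((730 - 550) - 22) = 397*(180 - 22) = 397*158 = 62726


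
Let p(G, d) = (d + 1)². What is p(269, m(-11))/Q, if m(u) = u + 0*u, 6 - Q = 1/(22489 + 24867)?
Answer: 947120/56827 ≈ 16.667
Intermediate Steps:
Q = 284135/47356 (Q = 6 - 1/(22489 + 24867) = 6 - 1/47356 = 284135/47356 ≈ 6.0000)
m(u) = u (m(u) = u + 0 = u)
p(G, d) = (1 + d)²
p(269, m(-11))/Q = (1 - 11)²/(284135/47356) = (-10)²*(47356/284135) = 100*(47356/284135) = 947120/56827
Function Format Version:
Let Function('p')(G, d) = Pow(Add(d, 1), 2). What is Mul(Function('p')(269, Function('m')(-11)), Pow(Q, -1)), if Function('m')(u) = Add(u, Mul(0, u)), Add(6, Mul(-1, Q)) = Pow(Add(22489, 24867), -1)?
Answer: Rational(947120, 56827) ≈ 16.667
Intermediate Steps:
Q = Rational(284135, 47356) (Q = Add(6, Mul(-1, Pow(Add(22489, 24867), -1))) = Add(6, Mul(-1, Pow(47356, -1))) = Add(6, Mul(-1, Rational(1, 47356))) = Add(6, Rational(-1, 47356)) = Rational(284135, 47356) ≈ 6.0000)
Function('m')(u) = u (Function('m')(u) = Add(u, 0) = u)
Function('p')(G, d) = Pow(Add(1, d), 2)
Mul(Function('p')(269, Function('m')(-11)), Pow(Q, -1)) = Mul(Pow(Add(1, -11), 2), Pow(Rational(284135, 47356), -1)) = Mul(Pow(-10, 2), Rational(47356, 284135)) = Mul(100, Rational(47356, 284135)) = Rational(947120, 56827)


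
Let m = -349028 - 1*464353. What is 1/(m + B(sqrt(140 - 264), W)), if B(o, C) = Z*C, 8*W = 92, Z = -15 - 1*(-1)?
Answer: -1/813542 ≈ -1.2292e-6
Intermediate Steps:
Z = -14 (Z = -15 + 1 = -14)
W = 23/2 (W = (1/8)*92 = 23/2 ≈ 11.500)
B(o, C) = -14*C
m = -813381 (m = -349028 - 464353 = -813381)
1/(m + B(sqrt(140 - 264), W)) = 1/(-813381 - 14*23/2) = 1/(-813381 - 161) = 1/(-813542) = -1/813542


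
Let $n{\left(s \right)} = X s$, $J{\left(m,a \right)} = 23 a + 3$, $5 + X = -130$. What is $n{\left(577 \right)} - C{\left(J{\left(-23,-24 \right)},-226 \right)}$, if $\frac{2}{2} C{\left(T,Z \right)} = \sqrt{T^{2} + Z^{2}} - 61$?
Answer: $-77834 - \sqrt{352477} \approx -78428.0$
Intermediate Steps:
$X = -135$ ($X = -5 - 130 = -135$)
$J{\left(m,a \right)} = 3 + 23 a$
$C{\left(T,Z \right)} = -61 + \sqrt{T^{2} + Z^{2}}$ ($C{\left(T,Z \right)} = \sqrt{T^{2} + Z^{2}} - 61 = -61 + \sqrt{T^{2} + Z^{2}}$)
$n{\left(s \right)} = - 135 s$
$n{\left(577 \right)} - C{\left(J{\left(-23,-24 \right)},-226 \right)} = \left(-135\right) 577 - \left(-61 + \sqrt{\left(3 + 23 \left(-24\right)\right)^{2} + \left(-226\right)^{2}}\right) = -77895 - \left(-61 + \sqrt{\left(3 - 552\right)^{2} + 51076}\right) = -77895 - \left(-61 + \sqrt{\left(-549\right)^{2} + 51076}\right) = -77895 - \left(-61 + \sqrt{301401 + 51076}\right) = -77895 - \left(-61 + \sqrt{352477}\right) = -77895 + \left(61 - \sqrt{352477}\right) = -77834 - \sqrt{352477}$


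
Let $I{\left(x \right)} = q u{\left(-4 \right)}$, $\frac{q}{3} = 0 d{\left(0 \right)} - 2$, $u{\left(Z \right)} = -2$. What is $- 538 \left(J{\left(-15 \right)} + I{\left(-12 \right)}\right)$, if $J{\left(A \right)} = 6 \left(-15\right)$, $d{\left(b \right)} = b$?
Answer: $41964$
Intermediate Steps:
$J{\left(A \right)} = -90$
$q = -6$ ($q = 3 \left(0 \cdot 0 - 2\right) = 3 \left(0 - 2\right) = 3 \left(-2\right) = -6$)
$I{\left(x \right)} = 12$ ($I{\left(x \right)} = \left(-6\right) \left(-2\right) = 12$)
$- 538 \left(J{\left(-15 \right)} + I{\left(-12 \right)}\right) = - 538 \left(-90 + 12\right) = \left(-538\right) \left(-78\right) = 41964$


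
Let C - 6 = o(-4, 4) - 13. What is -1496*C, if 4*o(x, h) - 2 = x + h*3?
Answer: 6732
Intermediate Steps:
o(x, h) = ½ + x/4 + 3*h/4 (o(x, h) = ½ + (x + h*3)/4 = ½ + (x + 3*h)/4 = ½ + (x/4 + 3*h/4) = ½ + x/4 + 3*h/4)
C = -9/2 (C = 6 + ((½ + (¼)*(-4) + (¾)*4) - 13) = 6 + ((½ - 1 + 3) - 13) = 6 + (5/2 - 13) = 6 - 21/2 = -9/2 ≈ -4.5000)
-1496*C = -1496*(-9/2) = 6732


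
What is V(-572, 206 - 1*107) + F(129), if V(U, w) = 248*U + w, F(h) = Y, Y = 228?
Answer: -141529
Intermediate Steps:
F(h) = 228
V(U, w) = w + 248*U
V(-572, 206 - 1*107) + F(129) = ((206 - 1*107) + 248*(-572)) + 228 = ((206 - 107) - 141856) + 228 = (99 - 141856) + 228 = -141757 + 228 = -141529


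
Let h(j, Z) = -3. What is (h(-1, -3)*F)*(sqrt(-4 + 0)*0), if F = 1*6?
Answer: 0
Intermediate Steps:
F = 6
(h(-1, -3)*F)*(sqrt(-4 + 0)*0) = (-3*6)*(sqrt(-4 + 0)*0) = -18*sqrt(-4)*0 = -18*2*I*0 = -18*0 = 0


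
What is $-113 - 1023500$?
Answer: $-1023613$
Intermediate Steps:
$-113 - 1023500 = -1023613$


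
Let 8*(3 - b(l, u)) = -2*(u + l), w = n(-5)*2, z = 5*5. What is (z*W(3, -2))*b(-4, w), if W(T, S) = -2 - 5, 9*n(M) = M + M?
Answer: -2275/9 ≈ -252.78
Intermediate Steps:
n(M) = 2*M/9 (n(M) = (M + M)/9 = (2*M)/9 = 2*M/9)
z = 25
w = -20/9 (w = ((2/9)*(-5))*2 = -10/9*2 = -20/9 ≈ -2.2222)
W(T, S) = -7
b(l, u) = 3 + l/4 + u/4 (b(l, u) = 3 - (-1)*(u + l)/4 = 3 - (-1)*(l + u)/4 = 3 - (-2*l - 2*u)/8 = 3 + (l/4 + u/4) = 3 + l/4 + u/4)
(z*W(3, -2))*b(-4, w) = (25*(-7))*(3 + (¼)*(-4) + (¼)*(-20/9)) = -175*(3 - 1 - 5/9) = -175*13/9 = -2275/9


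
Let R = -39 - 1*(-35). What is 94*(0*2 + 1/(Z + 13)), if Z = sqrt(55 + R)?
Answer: 611/59 - 47*sqrt(51)/59 ≈ 4.6670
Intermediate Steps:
R = -4 (R = -39 + 35 = -4)
Z = sqrt(51) (Z = sqrt(55 - 4) = sqrt(51) ≈ 7.1414)
94*(0*2 + 1/(Z + 13)) = 94*(0*2 + 1/(sqrt(51) + 13)) = 94*(0 + 1/(13 + sqrt(51))) = 94/(13 + sqrt(51))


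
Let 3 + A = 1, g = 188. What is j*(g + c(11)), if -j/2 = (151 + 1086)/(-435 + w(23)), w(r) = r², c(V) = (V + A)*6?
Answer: -299354/47 ≈ -6369.2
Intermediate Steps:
A = -2 (A = -3 + 1 = -2)
c(V) = -12 + 6*V (c(V) = (V - 2)*6 = (-2 + V)*6 = -12 + 6*V)
j = -1237/47 (j = -2*(151 + 1086)/(-435 + 23²) = -2474/(-435 + 529) = -2474/94 = -2*1237/94 = -1237/47 ≈ -26.319)
j*(g + c(11)) = -1237*(188 + (-12 + 6*11))/47 = -1237*(188 + (-12 + 66))/47 = -1237*(188 + 54)/47 = -1237/47*242 = -299354/47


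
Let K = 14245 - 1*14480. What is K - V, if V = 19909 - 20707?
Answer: 563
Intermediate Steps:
K = -235 (K = 14245 - 14480 = -235)
V = -798
K - V = -235 - 1*(-798) = -235 + 798 = 563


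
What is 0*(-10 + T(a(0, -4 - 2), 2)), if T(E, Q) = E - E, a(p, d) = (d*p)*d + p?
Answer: 0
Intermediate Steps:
a(p, d) = p + p*d**2 (a(p, d) = p*d**2 + p = p + p*d**2)
T(E, Q) = 0
0*(-10 + T(a(0, -4 - 2), 2)) = 0*(-10 + 0) = 0*(-10) = 0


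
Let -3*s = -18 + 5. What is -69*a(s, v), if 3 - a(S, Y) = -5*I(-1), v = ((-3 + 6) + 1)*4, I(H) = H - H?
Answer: -207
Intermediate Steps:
I(H) = 0
s = 13/3 (s = -(-18 + 5)/3 = -⅓*(-13) = 13/3 ≈ 4.3333)
v = 16 (v = (3 + 1)*4 = 4*4 = 16)
a(S, Y) = 3 (a(S, Y) = 3 - (-5)*0 = 3 - 1*0 = 3 + 0 = 3)
-69*a(s, v) = -69*3 = -207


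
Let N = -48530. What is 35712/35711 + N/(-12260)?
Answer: 217088395/43781686 ≈ 4.9584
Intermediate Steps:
35712/35711 + N/(-12260) = 35712/35711 - 48530/(-12260) = 35712*(1/35711) - 48530*(-1/12260) = 35712/35711 + 4853/1226 = 217088395/43781686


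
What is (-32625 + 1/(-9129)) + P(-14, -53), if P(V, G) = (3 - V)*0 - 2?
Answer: -297851884/9129 ≈ -32627.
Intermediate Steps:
P(V, G) = -2 (P(V, G) = 0 - 2 = -2)
(-32625 + 1/(-9129)) + P(-14, -53) = (-32625 + 1/(-9129)) - 2 = (-32625 - 1/9129) - 2 = -297833626/9129 - 2 = -297851884/9129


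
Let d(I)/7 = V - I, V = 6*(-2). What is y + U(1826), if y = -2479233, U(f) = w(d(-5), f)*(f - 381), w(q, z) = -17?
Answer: -2503798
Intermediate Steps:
V = -12
d(I) = -84 - 7*I (d(I) = 7*(-12 - I) = -84 - 7*I)
U(f) = 6477 - 17*f (U(f) = -17*(f - 381) = -17*(-381 + f) = 6477 - 17*f)
y + U(1826) = -2479233 + (6477 - 17*1826) = -2479233 + (6477 - 31042) = -2479233 - 24565 = -2503798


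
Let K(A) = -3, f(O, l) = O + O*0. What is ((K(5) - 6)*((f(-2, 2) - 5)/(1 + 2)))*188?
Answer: 3948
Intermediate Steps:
f(O, l) = O (f(O, l) = O + 0 = O)
((K(5) - 6)*((f(-2, 2) - 5)/(1 + 2)))*188 = ((-3 - 6)*((-2 - 5)/(1 + 2)))*188 = -(-63)/3*188 = -9*(-7/3)*188 = 21*188 = 3948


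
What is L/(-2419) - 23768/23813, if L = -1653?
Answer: -18131903/57603647 ≈ -0.31477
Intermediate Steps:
L/(-2419) - 23768/23813 = -1653/(-2419) - 23768/23813 = -1653*(-1/2419) - 23768*1/23813 = 1653/2419 - 23768/23813 = -18131903/57603647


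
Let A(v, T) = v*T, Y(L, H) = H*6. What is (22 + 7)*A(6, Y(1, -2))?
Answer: -2088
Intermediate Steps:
Y(L, H) = 6*H
A(v, T) = T*v
(22 + 7)*A(6, Y(1, -2)) = (22 + 7)*((6*(-2))*6) = 29*(-12*6) = 29*(-72) = -2088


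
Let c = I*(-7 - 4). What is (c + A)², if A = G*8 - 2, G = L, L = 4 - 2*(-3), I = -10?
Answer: 35344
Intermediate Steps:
L = 10 (L = 4 + 6 = 10)
G = 10
c = 110 (c = -10*(-7 - 4) = -10*(-11) = 110)
A = 78 (A = 10*8 - 2 = 80 - 2 = 78)
(c + A)² = (110 + 78)² = 188² = 35344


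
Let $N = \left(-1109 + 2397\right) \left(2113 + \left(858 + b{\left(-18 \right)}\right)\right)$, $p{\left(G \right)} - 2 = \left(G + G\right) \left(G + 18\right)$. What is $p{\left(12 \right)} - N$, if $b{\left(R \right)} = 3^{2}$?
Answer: $-3837518$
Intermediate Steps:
$b{\left(R \right)} = 9$
$p{\left(G \right)} = 2 + 2 G \left(18 + G\right)$ ($p{\left(G \right)} = 2 + \left(G + G\right) \left(G + 18\right) = 2 + 2 G \left(18 + G\right)$)
$N = 3838240$ ($N = \left(-1109 + 2397\right) \left(2113 + \left(858 + 9\right)\right) = 1288 \left(2113 + 867\right) = 1288 \cdot 2980 = 3838240$)
$p{\left(12 \right)} - N = \left(2 + 2 \cdot 12^{2} + 36 \cdot 12\right) - 3838240 = \left(2 + 2 \cdot 144 + 432\right) - 3838240 = \left(2 + 288 + 432\right) - 3838240 = 722 - 3838240 = -3837518$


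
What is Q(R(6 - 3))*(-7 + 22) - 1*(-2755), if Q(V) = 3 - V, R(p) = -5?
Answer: 2875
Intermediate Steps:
Q(R(6 - 3))*(-7 + 22) - 1*(-2755) = (3 - 1*(-5))*(-7 + 22) - 1*(-2755) = (3 + 5)*15 + 2755 = 8*15 + 2755 = 120 + 2755 = 2875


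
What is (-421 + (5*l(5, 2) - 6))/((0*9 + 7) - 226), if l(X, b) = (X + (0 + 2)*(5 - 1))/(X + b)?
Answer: 2924/1533 ≈ 1.9074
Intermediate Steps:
l(X, b) = (8 + X)/(X + b) (l(X, b) = (X + 2*4)/(X + b) = (X + 8)/(X + b) = (8 + X)/(X + b))
(-421 + (5*l(5, 2) - 6))/((0*9 + 7) - 226) = (-421 + (5*((8 + 5)/(5 + 2)) - 6))/((0*9 + 7) - 226) = (-421 + (5*(13/7) - 6))/((0 + 7) - 226) = (-421 + (5*((⅐)*13) - 6))/(7 - 226) = (-421 + (5*(13/7) - 6))/(-219) = (-421 + (65/7 - 6))*(-1/219) = (-421 + 23/7)*(-1/219) = -2924/7*(-1/219) = 2924/1533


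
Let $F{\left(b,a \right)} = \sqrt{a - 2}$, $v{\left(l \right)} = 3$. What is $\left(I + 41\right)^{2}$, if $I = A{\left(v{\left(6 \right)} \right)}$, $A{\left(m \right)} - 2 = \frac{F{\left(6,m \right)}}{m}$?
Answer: $\frac{16900}{9} \approx 1877.8$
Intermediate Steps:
$F{\left(b,a \right)} = \sqrt{-2 + a}$
$A{\left(m \right)} = 2 + \frac{\sqrt{-2 + m}}{m}$
$I = \frac{7}{3}$ ($I = 2 + \frac{\sqrt{-2 + 3}}{3} = 2 + \frac{\sqrt{1}}{3} = 2 + \frac{1}{3} \cdot 1 = 2 + \frac{1}{3} = \frac{7}{3} \approx 2.3333$)
$\left(I + 41\right)^{2} = \left(\frac{7}{3} + 41\right)^{2} = \left(\frac{130}{3}\right)^{2} = \frac{16900}{9}$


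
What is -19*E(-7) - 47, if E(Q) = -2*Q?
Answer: -313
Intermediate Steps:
-19*E(-7) - 47 = -(-38)*(-7) - 47 = -19*14 - 47 = -266 - 47 = -313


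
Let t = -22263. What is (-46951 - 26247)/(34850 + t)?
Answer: -73198/12587 ≈ -5.8154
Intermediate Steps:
(-46951 - 26247)/(34850 + t) = (-46951 - 26247)/(34850 - 22263) = -73198/12587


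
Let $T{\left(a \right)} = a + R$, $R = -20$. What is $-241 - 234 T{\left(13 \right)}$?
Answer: $1397$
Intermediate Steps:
$T{\left(a \right)} = -20 + a$ ($T{\left(a \right)} = a - 20 = -20 + a$)
$-241 - 234 T{\left(13 \right)} = -241 - 234 \left(-20 + 13\right) = -241 - -1638 = -241 + 1638 = 1397$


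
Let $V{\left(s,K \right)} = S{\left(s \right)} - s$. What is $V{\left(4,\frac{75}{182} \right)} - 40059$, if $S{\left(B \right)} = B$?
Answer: $-40059$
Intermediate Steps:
$V{\left(s,K \right)} = 0$ ($V{\left(s,K \right)} = s - s = 0$)
$V{\left(4,\frac{75}{182} \right)} - 40059 = 0 - 40059 = -40059$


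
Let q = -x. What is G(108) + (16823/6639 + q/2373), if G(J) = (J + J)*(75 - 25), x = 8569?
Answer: 56709992996/5251449 ≈ 10799.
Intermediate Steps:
G(J) = 100*J (G(J) = (2*J)*50 = 100*J)
q = -8569 (q = -1*8569 = -8569)
G(108) + (16823/6639 + q/2373) = 100*108 + (16823/6639 - 8569/2373) = 10800 + (16823*(1/6639) - 8569*1/2373) = 10800 + (16823/6639 - 8569/2373) = 10800 - 5656204/5251449 = 56709992996/5251449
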